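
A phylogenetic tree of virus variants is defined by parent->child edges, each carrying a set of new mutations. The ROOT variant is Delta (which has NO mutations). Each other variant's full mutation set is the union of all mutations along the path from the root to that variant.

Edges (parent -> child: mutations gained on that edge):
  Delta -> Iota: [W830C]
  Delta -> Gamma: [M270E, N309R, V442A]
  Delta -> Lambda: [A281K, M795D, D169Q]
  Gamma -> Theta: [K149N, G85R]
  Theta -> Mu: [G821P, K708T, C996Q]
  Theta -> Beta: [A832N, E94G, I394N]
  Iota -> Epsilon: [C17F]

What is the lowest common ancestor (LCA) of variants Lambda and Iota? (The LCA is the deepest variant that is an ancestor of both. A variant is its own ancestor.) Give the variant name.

Path from root to Lambda: Delta -> Lambda
  ancestors of Lambda: {Delta, Lambda}
Path from root to Iota: Delta -> Iota
  ancestors of Iota: {Delta, Iota}
Common ancestors: {Delta}
Walk up from Iota: Iota (not in ancestors of Lambda), Delta (in ancestors of Lambda)
Deepest common ancestor (LCA) = Delta

Answer: Delta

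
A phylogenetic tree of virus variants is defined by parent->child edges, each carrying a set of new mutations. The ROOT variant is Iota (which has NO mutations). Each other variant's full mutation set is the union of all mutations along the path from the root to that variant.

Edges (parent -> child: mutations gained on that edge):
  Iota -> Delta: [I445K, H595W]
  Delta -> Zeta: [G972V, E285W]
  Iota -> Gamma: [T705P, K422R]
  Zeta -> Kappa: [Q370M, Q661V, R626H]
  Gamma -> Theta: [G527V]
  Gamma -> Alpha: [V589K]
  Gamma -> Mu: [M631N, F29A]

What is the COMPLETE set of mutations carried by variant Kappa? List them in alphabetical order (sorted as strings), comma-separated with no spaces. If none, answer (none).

Answer: E285W,G972V,H595W,I445K,Q370M,Q661V,R626H

Derivation:
At Iota: gained [] -> total []
At Delta: gained ['I445K', 'H595W'] -> total ['H595W', 'I445K']
At Zeta: gained ['G972V', 'E285W'] -> total ['E285W', 'G972V', 'H595W', 'I445K']
At Kappa: gained ['Q370M', 'Q661V', 'R626H'] -> total ['E285W', 'G972V', 'H595W', 'I445K', 'Q370M', 'Q661V', 'R626H']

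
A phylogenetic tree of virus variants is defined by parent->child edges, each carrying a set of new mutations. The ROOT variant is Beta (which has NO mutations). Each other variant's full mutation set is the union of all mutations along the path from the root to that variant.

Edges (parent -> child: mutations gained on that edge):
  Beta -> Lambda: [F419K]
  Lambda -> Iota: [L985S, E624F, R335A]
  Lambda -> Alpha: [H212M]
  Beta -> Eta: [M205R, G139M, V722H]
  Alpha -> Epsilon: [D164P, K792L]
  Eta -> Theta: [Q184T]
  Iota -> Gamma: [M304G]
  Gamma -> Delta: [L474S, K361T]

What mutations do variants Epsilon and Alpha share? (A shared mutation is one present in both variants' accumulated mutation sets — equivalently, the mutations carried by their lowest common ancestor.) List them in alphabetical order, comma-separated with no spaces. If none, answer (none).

Accumulating mutations along path to Epsilon:
  At Beta: gained [] -> total []
  At Lambda: gained ['F419K'] -> total ['F419K']
  At Alpha: gained ['H212M'] -> total ['F419K', 'H212M']
  At Epsilon: gained ['D164P', 'K792L'] -> total ['D164P', 'F419K', 'H212M', 'K792L']
Mutations(Epsilon) = ['D164P', 'F419K', 'H212M', 'K792L']
Accumulating mutations along path to Alpha:
  At Beta: gained [] -> total []
  At Lambda: gained ['F419K'] -> total ['F419K']
  At Alpha: gained ['H212M'] -> total ['F419K', 'H212M']
Mutations(Alpha) = ['F419K', 'H212M']
Intersection: ['D164P', 'F419K', 'H212M', 'K792L'] ∩ ['F419K', 'H212M'] = ['F419K', 'H212M']

Answer: F419K,H212M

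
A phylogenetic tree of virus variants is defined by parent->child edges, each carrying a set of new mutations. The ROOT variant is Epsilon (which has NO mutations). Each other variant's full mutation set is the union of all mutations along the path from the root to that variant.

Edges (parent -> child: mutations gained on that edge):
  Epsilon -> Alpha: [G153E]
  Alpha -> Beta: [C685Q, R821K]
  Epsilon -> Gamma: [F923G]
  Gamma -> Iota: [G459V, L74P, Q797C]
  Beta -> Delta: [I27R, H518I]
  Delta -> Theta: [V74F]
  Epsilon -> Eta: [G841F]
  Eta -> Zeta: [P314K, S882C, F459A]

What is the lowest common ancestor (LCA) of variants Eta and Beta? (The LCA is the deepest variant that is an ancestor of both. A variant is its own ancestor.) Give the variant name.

Answer: Epsilon

Derivation:
Path from root to Eta: Epsilon -> Eta
  ancestors of Eta: {Epsilon, Eta}
Path from root to Beta: Epsilon -> Alpha -> Beta
  ancestors of Beta: {Epsilon, Alpha, Beta}
Common ancestors: {Epsilon}
Walk up from Beta: Beta (not in ancestors of Eta), Alpha (not in ancestors of Eta), Epsilon (in ancestors of Eta)
Deepest common ancestor (LCA) = Epsilon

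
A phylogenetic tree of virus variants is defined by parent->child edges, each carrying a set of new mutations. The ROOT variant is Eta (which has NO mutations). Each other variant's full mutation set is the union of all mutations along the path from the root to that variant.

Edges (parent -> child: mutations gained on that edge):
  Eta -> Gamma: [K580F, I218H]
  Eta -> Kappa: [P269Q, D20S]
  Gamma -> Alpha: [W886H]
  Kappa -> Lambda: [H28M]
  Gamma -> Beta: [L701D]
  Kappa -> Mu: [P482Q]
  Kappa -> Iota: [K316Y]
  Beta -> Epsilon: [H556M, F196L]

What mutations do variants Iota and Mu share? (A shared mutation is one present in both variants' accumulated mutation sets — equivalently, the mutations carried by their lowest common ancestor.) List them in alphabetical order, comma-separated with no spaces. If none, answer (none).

Answer: D20S,P269Q

Derivation:
Accumulating mutations along path to Iota:
  At Eta: gained [] -> total []
  At Kappa: gained ['P269Q', 'D20S'] -> total ['D20S', 'P269Q']
  At Iota: gained ['K316Y'] -> total ['D20S', 'K316Y', 'P269Q']
Mutations(Iota) = ['D20S', 'K316Y', 'P269Q']
Accumulating mutations along path to Mu:
  At Eta: gained [] -> total []
  At Kappa: gained ['P269Q', 'D20S'] -> total ['D20S', 'P269Q']
  At Mu: gained ['P482Q'] -> total ['D20S', 'P269Q', 'P482Q']
Mutations(Mu) = ['D20S', 'P269Q', 'P482Q']
Intersection: ['D20S', 'K316Y', 'P269Q'] ∩ ['D20S', 'P269Q', 'P482Q'] = ['D20S', 'P269Q']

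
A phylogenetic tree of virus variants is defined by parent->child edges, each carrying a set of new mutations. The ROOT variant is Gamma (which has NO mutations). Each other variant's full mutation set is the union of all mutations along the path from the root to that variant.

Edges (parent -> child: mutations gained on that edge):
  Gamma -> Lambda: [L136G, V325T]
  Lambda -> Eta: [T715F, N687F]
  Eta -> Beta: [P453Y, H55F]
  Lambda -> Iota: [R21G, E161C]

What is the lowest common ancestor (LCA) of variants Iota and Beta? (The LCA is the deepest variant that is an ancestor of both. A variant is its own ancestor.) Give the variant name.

Answer: Lambda

Derivation:
Path from root to Iota: Gamma -> Lambda -> Iota
  ancestors of Iota: {Gamma, Lambda, Iota}
Path from root to Beta: Gamma -> Lambda -> Eta -> Beta
  ancestors of Beta: {Gamma, Lambda, Eta, Beta}
Common ancestors: {Gamma, Lambda}
Walk up from Beta: Beta (not in ancestors of Iota), Eta (not in ancestors of Iota), Lambda (in ancestors of Iota), Gamma (in ancestors of Iota)
Deepest common ancestor (LCA) = Lambda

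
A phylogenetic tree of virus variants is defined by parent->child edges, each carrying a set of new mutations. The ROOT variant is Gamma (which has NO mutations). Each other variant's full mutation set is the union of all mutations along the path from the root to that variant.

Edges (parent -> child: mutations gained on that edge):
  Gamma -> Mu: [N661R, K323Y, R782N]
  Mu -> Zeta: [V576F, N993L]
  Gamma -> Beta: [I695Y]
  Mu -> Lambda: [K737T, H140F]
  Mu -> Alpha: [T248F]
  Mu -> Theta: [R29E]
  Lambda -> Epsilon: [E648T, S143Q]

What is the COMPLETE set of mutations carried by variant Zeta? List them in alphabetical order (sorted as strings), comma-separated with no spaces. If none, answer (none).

At Gamma: gained [] -> total []
At Mu: gained ['N661R', 'K323Y', 'R782N'] -> total ['K323Y', 'N661R', 'R782N']
At Zeta: gained ['V576F', 'N993L'] -> total ['K323Y', 'N661R', 'N993L', 'R782N', 'V576F']

Answer: K323Y,N661R,N993L,R782N,V576F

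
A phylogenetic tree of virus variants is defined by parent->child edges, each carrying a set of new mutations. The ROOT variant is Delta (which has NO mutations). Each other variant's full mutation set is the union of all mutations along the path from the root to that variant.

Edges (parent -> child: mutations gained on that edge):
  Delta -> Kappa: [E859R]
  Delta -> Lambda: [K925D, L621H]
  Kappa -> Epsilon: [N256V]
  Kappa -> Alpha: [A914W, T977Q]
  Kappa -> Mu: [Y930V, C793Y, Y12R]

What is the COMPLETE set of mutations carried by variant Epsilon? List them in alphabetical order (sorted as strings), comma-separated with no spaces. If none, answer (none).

At Delta: gained [] -> total []
At Kappa: gained ['E859R'] -> total ['E859R']
At Epsilon: gained ['N256V'] -> total ['E859R', 'N256V']

Answer: E859R,N256V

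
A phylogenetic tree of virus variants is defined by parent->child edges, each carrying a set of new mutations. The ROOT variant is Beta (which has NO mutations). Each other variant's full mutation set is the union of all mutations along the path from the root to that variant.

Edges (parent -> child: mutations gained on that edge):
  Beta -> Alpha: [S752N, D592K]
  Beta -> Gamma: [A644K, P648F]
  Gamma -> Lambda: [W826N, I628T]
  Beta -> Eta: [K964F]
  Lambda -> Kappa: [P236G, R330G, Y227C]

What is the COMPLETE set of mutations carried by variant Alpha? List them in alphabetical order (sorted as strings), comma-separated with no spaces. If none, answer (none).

At Beta: gained [] -> total []
At Alpha: gained ['S752N', 'D592K'] -> total ['D592K', 'S752N']

Answer: D592K,S752N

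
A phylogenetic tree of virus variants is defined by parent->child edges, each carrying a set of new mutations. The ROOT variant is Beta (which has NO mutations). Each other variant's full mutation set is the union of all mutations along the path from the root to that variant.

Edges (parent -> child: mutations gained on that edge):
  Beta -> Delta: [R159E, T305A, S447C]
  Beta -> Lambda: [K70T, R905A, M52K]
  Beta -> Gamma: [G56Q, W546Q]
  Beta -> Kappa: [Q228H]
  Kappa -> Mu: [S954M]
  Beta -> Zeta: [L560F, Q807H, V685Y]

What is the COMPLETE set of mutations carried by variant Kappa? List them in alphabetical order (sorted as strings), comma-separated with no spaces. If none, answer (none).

At Beta: gained [] -> total []
At Kappa: gained ['Q228H'] -> total ['Q228H']

Answer: Q228H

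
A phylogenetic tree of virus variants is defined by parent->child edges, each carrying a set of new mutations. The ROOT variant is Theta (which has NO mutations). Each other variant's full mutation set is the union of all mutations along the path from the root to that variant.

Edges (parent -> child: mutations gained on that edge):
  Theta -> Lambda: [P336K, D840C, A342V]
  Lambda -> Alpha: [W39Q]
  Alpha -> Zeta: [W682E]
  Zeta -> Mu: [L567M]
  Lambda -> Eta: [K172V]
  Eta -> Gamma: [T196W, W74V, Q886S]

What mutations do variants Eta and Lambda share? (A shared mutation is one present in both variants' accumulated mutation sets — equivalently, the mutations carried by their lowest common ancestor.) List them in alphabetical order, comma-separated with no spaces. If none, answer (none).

Accumulating mutations along path to Eta:
  At Theta: gained [] -> total []
  At Lambda: gained ['P336K', 'D840C', 'A342V'] -> total ['A342V', 'D840C', 'P336K']
  At Eta: gained ['K172V'] -> total ['A342V', 'D840C', 'K172V', 'P336K']
Mutations(Eta) = ['A342V', 'D840C', 'K172V', 'P336K']
Accumulating mutations along path to Lambda:
  At Theta: gained [] -> total []
  At Lambda: gained ['P336K', 'D840C', 'A342V'] -> total ['A342V', 'D840C', 'P336K']
Mutations(Lambda) = ['A342V', 'D840C', 'P336K']
Intersection: ['A342V', 'D840C', 'K172V', 'P336K'] ∩ ['A342V', 'D840C', 'P336K'] = ['A342V', 'D840C', 'P336K']

Answer: A342V,D840C,P336K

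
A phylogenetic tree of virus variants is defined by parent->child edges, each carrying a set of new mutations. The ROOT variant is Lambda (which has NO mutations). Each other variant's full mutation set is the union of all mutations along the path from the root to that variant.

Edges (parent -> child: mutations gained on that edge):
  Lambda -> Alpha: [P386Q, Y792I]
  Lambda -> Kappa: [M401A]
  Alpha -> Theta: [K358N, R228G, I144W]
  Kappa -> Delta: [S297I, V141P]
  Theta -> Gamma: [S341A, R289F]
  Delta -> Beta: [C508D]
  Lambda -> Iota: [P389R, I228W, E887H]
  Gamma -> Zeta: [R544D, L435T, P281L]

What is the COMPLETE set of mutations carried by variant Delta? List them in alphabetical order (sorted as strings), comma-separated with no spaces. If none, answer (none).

At Lambda: gained [] -> total []
At Kappa: gained ['M401A'] -> total ['M401A']
At Delta: gained ['S297I', 'V141P'] -> total ['M401A', 'S297I', 'V141P']

Answer: M401A,S297I,V141P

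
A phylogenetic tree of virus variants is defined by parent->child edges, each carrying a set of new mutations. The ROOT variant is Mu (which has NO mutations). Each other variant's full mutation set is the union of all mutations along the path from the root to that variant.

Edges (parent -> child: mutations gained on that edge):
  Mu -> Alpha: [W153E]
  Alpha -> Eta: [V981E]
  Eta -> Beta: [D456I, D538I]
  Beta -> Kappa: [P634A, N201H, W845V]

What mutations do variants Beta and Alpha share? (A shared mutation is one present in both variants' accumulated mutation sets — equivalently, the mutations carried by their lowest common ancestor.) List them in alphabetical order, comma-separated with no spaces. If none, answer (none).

Accumulating mutations along path to Beta:
  At Mu: gained [] -> total []
  At Alpha: gained ['W153E'] -> total ['W153E']
  At Eta: gained ['V981E'] -> total ['V981E', 'W153E']
  At Beta: gained ['D456I', 'D538I'] -> total ['D456I', 'D538I', 'V981E', 'W153E']
Mutations(Beta) = ['D456I', 'D538I', 'V981E', 'W153E']
Accumulating mutations along path to Alpha:
  At Mu: gained [] -> total []
  At Alpha: gained ['W153E'] -> total ['W153E']
Mutations(Alpha) = ['W153E']
Intersection: ['D456I', 'D538I', 'V981E', 'W153E'] ∩ ['W153E'] = ['W153E']

Answer: W153E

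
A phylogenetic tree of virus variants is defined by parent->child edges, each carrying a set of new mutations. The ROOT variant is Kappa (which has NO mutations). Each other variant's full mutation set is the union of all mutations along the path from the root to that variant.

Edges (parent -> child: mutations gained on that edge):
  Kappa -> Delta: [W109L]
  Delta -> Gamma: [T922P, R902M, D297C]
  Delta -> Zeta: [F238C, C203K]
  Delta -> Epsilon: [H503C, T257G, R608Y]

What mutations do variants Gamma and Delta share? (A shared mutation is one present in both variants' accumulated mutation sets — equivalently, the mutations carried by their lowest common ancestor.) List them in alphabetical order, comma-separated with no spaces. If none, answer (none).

Answer: W109L

Derivation:
Accumulating mutations along path to Gamma:
  At Kappa: gained [] -> total []
  At Delta: gained ['W109L'] -> total ['W109L']
  At Gamma: gained ['T922P', 'R902M', 'D297C'] -> total ['D297C', 'R902M', 'T922P', 'W109L']
Mutations(Gamma) = ['D297C', 'R902M', 'T922P', 'W109L']
Accumulating mutations along path to Delta:
  At Kappa: gained [] -> total []
  At Delta: gained ['W109L'] -> total ['W109L']
Mutations(Delta) = ['W109L']
Intersection: ['D297C', 'R902M', 'T922P', 'W109L'] ∩ ['W109L'] = ['W109L']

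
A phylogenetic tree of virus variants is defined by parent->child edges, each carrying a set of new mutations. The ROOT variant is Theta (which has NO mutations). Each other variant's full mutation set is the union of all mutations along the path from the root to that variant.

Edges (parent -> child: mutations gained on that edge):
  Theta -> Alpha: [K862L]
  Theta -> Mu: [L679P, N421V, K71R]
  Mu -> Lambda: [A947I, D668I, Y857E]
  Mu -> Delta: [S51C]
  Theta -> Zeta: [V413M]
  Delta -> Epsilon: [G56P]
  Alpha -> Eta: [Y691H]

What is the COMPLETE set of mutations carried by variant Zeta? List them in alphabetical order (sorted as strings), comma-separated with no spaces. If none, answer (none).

At Theta: gained [] -> total []
At Zeta: gained ['V413M'] -> total ['V413M']

Answer: V413M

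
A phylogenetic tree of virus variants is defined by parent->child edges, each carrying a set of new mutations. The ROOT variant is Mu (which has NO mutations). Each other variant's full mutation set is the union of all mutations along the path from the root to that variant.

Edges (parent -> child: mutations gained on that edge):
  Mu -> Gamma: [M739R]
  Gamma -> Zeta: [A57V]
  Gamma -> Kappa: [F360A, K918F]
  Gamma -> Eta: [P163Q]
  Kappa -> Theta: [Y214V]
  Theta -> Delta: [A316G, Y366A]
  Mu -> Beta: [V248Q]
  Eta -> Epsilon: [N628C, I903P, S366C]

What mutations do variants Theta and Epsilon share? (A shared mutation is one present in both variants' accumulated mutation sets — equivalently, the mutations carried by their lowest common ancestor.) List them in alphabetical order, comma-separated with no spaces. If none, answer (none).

Answer: M739R

Derivation:
Accumulating mutations along path to Theta:
  At Mu: gained [] -> total []
  At Gamma: gained ['M739R'] -> total ['M739R']
  At Kappa: gained ['F360A', 'K918F'] -> total ['F360A', 'K918F', 'M739R']
  At Theta: gained ['Y214V'] -> total ['F360A', 'K918F', 'M739R', 'Y214V']
Mutations(Theta) = ['F360A', 'K918F', 'M739R', 'Y214V']
Accumulating mutations along path to Epsilon:
  At Mu: gained [] -> total []
  At Gamma: gained ['M739R'] -> total ['M739R']
  At Eta: gained ['P163Q'] -> total ['M739R', 'P163Q']
  At Epsilon: gained ['N628C', 'I903P', 'S366C'] -> total ['I903P', 'M739R', 'N628C', 'P163Q', 'S366C']
Mutations(Epsilon) = ['I903P', 'M739R', 'N628C', 'P163Q', 'S366C']
Intersection: ['F360A', 'K918F', 'M739R', 'Y214V'] ∩ ['I903P', 'M739R', 'N628C', 'P163Q', 'S366C'] = ['M739R']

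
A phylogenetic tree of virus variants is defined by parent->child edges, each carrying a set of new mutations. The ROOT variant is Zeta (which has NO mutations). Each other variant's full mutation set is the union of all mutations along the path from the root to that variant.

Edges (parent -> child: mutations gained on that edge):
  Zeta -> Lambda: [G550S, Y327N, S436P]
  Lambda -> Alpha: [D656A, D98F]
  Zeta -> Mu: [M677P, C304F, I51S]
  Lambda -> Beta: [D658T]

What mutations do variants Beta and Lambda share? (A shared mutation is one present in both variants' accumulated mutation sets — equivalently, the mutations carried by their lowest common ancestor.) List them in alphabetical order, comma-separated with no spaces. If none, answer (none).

Accumulating mutations along path to Beta:
  At Zeta: gained [] -> total []
  At Lambda: gained ['G550S', 'Y327N', 'S436P'] -> total ['G550S', 'S436P', 'Y327N']
  At Beta: gained ['D658T'] -> total ['D658T', 'G550S', 'S436P', 'Y327N']
Mutations(Beta) = ['D658T', 'G550S', 'S436P', 'Y327N']
Accumulating mutations along path to Lambda:
  At Zeta: gained [] -> total []
  At Lambda: gained ['G550S', 'Y327N', 'S436P'] -> total ['G550S', 'S436P', 'Y327N']
Mutations(Lambda) = ['G550S', 'S436P', 'Y327N']
Intersection: ['D658T', 'G550S', 'S436P', 'Y327N'] ∩ ['G550S', 'S436P', 'Y327N'] = ['G550S', 'S436P', 'Y327N']

Answer: G550S,S436P,Y327N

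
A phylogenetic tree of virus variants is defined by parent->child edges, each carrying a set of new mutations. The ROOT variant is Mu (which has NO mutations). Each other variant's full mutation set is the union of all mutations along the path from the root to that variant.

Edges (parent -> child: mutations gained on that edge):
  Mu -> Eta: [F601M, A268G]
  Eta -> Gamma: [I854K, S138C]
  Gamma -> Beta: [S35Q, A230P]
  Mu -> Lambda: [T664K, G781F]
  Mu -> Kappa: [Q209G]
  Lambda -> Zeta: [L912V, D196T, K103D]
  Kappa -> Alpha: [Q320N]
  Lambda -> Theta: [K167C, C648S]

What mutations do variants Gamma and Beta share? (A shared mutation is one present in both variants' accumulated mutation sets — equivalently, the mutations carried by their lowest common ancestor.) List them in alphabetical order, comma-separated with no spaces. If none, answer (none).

Answer: A268G,F601M,I854K,S138C

Derivation:
Accumulating mutations along path to Gamma:
  At Mu: gained [] -> total []
  At Eta: gained ['F601M', 'A268G'] -> total ['A268G', 'F601M']
  At Gamma: gained ['I854K', 'S138C'] -> total ['A268G', 'F601M', 'I854K', 'S138C']
Mutations(Gamma) = ['A268G', 'F601M', 'I854K', 'S138C']
Accumulating mutations along path to Beta:
  At Mu: gained [] -> total []
  At Eta: gained ['F601M', 'A268G'] -> total ['A268G', 'F601M']
  At Gamma: gained ['I854K', 'S138C'] -> total ['A268G', 'F601M', 'I854K', 'S138C']
  At Beta: gained ['S35Q', 'A230P'] -> total ['A230P', 'A268G', 'F601M', 'I854K', 'S138C', 'S35Q']
Mutations(Beta) = ['A230P', 'A268G', 'F601M', 'I854K', 'S138C', 'S35Q']
Intersection: ['A268G', 'F601M', 'I854K', 'S138C'] ∩ ['A230P', 'A268G', 'F601M', 'I854K', 'S138C', 'S35Q'] = ['A268G', 'F601M', 'I854K', 'S138C']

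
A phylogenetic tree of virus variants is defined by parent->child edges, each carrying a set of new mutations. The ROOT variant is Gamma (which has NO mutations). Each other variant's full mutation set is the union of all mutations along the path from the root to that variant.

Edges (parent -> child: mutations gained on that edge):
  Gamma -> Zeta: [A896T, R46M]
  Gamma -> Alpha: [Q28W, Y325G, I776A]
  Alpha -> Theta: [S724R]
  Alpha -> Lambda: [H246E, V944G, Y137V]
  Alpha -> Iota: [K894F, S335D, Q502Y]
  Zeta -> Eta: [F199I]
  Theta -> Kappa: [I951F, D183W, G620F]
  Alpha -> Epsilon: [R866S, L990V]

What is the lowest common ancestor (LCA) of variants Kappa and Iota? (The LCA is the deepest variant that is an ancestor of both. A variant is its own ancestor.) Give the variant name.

Answer: Alpha

Derivation:
Path from root to Kappa: Gamma -> Alpha -> Theta -> Kappa
  ancestors of Kappa: {Gamma, Alpha, Theta, Kappa}
Path from root to Iota: Gamma -> Alpha -> Iota
  ancestors of Iota: {Gamma, Alpha, Iota}
Common ancestors: {Gamma, Alpha}
Walk up from Iota: Iota (not in ancestors of Kappa), Alpha (in ancestors of Kappa), Gamma (in ancestors of Kappa)
Deepest common ancestor (LCA) = Alpha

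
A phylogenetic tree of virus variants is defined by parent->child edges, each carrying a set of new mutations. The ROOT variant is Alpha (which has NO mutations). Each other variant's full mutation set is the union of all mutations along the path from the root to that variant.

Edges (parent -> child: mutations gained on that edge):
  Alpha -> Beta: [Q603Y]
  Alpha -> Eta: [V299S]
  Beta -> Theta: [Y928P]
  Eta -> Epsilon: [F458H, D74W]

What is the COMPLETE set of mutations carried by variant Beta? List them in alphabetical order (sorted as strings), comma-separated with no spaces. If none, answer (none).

Answer: Q603Y

Derivation:
At Alpha: gained [] -> total []
At Beta: gained ['Q603Y'] -> total ['Q603Y']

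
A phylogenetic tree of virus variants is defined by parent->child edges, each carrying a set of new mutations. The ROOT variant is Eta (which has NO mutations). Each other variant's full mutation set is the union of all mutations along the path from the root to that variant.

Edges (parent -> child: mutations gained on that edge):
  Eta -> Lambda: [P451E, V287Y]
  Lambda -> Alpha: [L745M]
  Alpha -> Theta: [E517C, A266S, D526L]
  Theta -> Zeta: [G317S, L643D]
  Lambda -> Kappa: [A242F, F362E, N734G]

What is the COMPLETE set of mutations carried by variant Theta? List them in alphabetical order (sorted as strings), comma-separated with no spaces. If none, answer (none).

Answer: A266S,D526L,E517C,L745M,P451E,V287Y

Derivation:
At Eta: gained [] -> total []
At Lambda: gained ['P451E', 'V287Y'] -> total ['P451E', 'V287Y']
At Alpha: gained ['L745M'] -> total ['L745M', 'P451E', 'V287Y']
At Theta: gained ['E517C', 'A266S', 'D526L'] -> total ['A266S', 'D526L', 'E517C', 'L745M', 'P451E', 'V287Y']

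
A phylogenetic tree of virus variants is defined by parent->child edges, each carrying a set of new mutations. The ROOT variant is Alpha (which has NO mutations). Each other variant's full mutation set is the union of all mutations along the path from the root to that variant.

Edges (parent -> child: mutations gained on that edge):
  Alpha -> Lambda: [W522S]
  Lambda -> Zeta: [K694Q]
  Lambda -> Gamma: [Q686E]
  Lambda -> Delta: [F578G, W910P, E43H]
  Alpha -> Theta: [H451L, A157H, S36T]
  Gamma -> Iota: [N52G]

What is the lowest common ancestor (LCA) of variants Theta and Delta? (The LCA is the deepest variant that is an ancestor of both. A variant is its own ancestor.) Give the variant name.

Answer: Alpha

Derivation:
Path from root to Theta: Alpha -> Theta
  ancestors of Theta: {Alpha, Theta}
Path from root to Delta: Alpha -> Lambda -> Delta
  ancestors of Delta: {Alpha, Lambda, Delta}
Common ancestors: {Alpha}
Walk up from Delta: Delta (not in ancestors of Theta), Lambda (not in ancestors of Theta), Alpha (in ancestors of Theta)
Deepest common ancestor (LCA) = Alpha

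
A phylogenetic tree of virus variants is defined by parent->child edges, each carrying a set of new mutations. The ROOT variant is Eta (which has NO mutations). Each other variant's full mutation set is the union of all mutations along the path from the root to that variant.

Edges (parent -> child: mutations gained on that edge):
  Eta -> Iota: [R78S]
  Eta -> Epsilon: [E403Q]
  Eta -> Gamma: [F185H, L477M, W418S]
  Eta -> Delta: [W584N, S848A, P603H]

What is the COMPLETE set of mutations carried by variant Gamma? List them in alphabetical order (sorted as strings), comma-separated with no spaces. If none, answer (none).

Answer: F185H,L477M,W418S

Derivation:
At Eta: gained [] -> total []
At Gamma: gained ['F185H', 'L477M', 'W418S'] -> total ['F185H', 'L477M', 'W418S']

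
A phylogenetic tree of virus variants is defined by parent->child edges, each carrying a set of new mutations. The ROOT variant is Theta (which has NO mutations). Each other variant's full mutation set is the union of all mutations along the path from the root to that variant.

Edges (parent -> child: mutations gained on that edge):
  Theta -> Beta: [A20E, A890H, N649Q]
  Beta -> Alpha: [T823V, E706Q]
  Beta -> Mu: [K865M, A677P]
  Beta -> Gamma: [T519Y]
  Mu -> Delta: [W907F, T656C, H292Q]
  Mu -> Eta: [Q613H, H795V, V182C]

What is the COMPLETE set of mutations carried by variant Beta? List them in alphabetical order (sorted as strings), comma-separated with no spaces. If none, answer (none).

Answer: A20E,A890H,N649Q

Derivation:
At Theta: gained [] -> total []
At Beta: gained ['A20E', 'A890H', 'N649Q'] -> total ['A20E', 'A890H', 'N649Q']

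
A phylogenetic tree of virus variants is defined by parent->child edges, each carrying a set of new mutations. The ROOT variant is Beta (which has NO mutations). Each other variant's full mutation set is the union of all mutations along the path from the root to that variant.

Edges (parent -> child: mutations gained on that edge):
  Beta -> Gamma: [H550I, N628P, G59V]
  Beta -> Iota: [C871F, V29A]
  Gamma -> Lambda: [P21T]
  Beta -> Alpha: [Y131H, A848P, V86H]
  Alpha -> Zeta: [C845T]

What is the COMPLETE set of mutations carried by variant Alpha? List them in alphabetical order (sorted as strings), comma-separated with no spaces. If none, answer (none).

Answer: A848P,V86H,Y131H

Derivation:
At Beta: gained [] -> total []
At Alpha: gained ['Y131H', 'A848P', 'V86H'] -> total ['A848P', 'V86H', 'Y131H']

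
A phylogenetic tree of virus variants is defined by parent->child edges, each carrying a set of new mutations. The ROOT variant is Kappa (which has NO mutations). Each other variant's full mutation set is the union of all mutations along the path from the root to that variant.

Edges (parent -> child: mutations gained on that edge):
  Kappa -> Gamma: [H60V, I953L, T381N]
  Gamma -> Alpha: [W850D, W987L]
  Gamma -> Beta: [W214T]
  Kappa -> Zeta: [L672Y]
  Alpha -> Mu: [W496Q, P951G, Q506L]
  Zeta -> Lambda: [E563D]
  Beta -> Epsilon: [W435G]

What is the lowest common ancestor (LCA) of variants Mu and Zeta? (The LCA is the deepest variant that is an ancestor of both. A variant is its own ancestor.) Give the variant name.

Path from root to Mu: Kappa -> Gamma -> Alpha -> Mu
  ancestors of Mu: {Kappa, Gamma, Alpha, Mu}
Path from root to Zeta: Kappa -> Zeta
  ancestors of Zeta: {Kappa, Zeta}
Common ancestors: {Kappa}
Walk up from Zeta: Zeta (not in ancestors of Mu), Kappa (in ancestors of Mu)
Deepest common ancestor (LCA) = Kappa

Answer: Kappa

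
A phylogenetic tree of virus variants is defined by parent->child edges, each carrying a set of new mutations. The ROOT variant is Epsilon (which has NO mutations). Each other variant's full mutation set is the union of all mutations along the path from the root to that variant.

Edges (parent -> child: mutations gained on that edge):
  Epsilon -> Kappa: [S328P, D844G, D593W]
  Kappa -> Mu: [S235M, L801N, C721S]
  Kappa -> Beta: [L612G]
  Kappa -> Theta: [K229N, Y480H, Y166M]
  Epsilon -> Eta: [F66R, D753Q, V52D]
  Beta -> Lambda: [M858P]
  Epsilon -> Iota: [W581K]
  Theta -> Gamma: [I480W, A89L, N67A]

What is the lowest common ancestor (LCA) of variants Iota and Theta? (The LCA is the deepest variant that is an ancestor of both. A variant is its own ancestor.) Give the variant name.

Path from root to Iota: Epsilon -> Iota
  ancestors of Iota: {Epsilon, Iota}
Path from root to Theta: Epsilon -> Kappa -> Theta
  ancestors of Theta: {Epsilon, Kappa, Theta}
Common ancestors: {Epsilon}
Walk up from Theta: Theta (not in ancestors of Iota), Kappa (not in ancestors of Iota), Epsilon (in ancestors of Iota)
Deepest common ancestor (LCA) = Epsilon

Answer: Epsilon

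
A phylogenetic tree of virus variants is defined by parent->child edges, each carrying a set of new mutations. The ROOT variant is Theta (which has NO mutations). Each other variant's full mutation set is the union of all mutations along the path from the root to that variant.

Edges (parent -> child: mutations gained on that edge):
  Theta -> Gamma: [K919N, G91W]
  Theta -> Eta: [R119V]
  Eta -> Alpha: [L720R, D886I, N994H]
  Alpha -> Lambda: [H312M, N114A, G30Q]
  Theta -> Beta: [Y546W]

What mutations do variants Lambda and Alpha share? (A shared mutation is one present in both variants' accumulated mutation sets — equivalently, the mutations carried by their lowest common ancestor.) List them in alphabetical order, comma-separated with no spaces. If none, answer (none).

Answer: D886I,L720R,N994H,R119V

Derivation:
Accumulating mutations along path to Lambda:
  At Theta: gained [] -> total []
  At Eta: gained ['R119V'] -> total ['R119V']
  At Alpha: gained ['L720R', 'D886I', 'N994H'] -> total ['D886I', 'L720R', 'N994H', 'R119V']
  At Lambda: gained ['H312M', 'N114A', 'G30Q'] -> total ['D886I', 'G30Q', 'H312M', 'L720R', 'N114A', 'N994H', 'R119V']
Mutations(Lambda) = ['D886I', 'G30Q', 'H312M', 'L720R', 'N114A', 'N994H', 'R119V']
Accumulating mutations along path to Alpha:
  At Theta: gained [] -> total []
  At Eta: gained ['R119V'] -> total ['R119V']
  At Alpha: gained ['L720R', 'D886I', 'N994H'] -> total ['D886I', 'L720R', 'N994H', 'R119V']
Mutations(Alpha) = ['D886I', 'L720R', 'N994H', 'R119V']
Intersection: ['D886I', 'G30Q', 'H312M', 'L720R', 'N114A', 'N994H', 'R119V'] ∩ ['D886I', 'L720R', 'N994H', 'R119V'] = ['D886I', 'L720R', 'N994H', 'R119V']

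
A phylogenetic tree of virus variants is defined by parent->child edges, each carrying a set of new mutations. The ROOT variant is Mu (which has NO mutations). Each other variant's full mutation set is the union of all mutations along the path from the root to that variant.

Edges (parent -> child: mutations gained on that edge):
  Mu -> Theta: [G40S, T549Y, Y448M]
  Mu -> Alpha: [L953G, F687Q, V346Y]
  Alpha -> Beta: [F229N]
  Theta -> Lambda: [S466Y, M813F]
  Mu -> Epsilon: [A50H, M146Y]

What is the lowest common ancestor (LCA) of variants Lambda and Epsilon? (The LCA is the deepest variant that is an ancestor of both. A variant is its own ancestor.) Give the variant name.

Answer: Mu

Derivation:
Path from root to Lambda: Mu -> Theta -> Lambda
  ancestors of Lambda: {Mu, Theta, Lambda}
Path from root to Epsilon: Mu -> Epsilon
  ancestors of Epsilon: {Mu, Epsilon}
Common ancestors: {Mu}
Walk up from Epsilon: Epsilon (not in ancestors of Lambda), Mu (in ancestors of Lambda)
Deepest common ancestor (LCA) = Mu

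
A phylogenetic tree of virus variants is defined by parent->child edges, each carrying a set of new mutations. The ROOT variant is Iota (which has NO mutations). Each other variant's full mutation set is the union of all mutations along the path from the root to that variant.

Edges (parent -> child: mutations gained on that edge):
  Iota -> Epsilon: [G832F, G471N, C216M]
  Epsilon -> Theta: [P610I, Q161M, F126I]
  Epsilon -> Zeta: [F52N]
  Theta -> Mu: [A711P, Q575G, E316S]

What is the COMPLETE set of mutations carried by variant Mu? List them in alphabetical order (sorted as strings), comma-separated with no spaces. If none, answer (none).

At Iota: gained [] -> total []
At Epsilon: gained ['G832F', 'G471N', 'C216M'] -> total ['C216M', 'G471N', 'G832F']
At Theta: gained ['P610I', 'Q161M', 'F126I'] -> total ['C216M', 'F126I', 'G471N', 'G832F', 'P610I', 'Q161M']
At Mu: gained ['A711P', 'Q575G', 'E316S'] -> total ['A711P', 'C216M', 'E316S', 'F126I', 'G471N', 'G832F', 'P610I', 'Q161M', 'Q575G']

Answer: A711P,C216M,E316S,F126I,G471N,G832F,P610I,Q161M,Q575G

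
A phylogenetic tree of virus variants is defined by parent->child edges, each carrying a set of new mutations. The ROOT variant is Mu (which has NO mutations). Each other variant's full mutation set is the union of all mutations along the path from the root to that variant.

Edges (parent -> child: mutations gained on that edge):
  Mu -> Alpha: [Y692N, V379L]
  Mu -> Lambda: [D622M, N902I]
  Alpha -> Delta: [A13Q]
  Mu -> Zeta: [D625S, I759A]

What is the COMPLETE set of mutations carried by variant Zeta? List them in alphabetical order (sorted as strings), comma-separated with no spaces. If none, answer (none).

Answer: D625S,I759A

Derivation:
At Mu: gained [] -> total []
At Zeta: gained ['D625S', 'I759A'] -> total ['D625S', 'I759A']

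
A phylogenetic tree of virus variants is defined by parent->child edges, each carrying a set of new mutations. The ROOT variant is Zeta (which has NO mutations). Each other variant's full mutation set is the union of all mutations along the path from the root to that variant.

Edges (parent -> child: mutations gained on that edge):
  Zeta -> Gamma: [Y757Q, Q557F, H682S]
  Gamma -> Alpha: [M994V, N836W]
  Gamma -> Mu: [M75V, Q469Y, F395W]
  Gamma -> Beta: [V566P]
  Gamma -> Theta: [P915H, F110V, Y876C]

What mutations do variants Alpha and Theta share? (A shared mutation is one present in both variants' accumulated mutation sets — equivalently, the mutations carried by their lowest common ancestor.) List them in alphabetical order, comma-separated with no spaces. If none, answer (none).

Answer: H682S,Q557F,Y757Q

Derivation:
Accumulating mutations along path to Alpha:
  At Zeta: gained [] -> total []
  At Gamma: gained ['Y757Q', 'Q557F', 'H682S'] -> total ['H682S', 'Q557F', 'Y757Q']
  At Alpha: gained ['M994V', 'N836W'] -> total ['H682S', 'M994V', 'N836W', 'Q557F', 'Y757Q']
Mutations(Alpha) = ['H682S', 'M994V', 'N836W', 'Q557F', 'Y757Q']
Accumulating mutations along path to Theta:
  At Zeta: gained [] -> total []
  At Gamma: gained ['Y757Q', 'Q557F', 'H682S'] -> total ['H682S', 'Q557F', 'Y757Q']
  At Theta: gained ['P915H', 'F110V', 'Y876C'] -> total ['F110V', 'H682S', 'P915H', 'Q557F', 'Y757Q', 'Y876C']
Mutations(Theta) = ['F110V', 'H682S', 'P915H', 'Q557F', 'Y757Q', 'Y876C']
Intersection: ['H682S', 'M994V', 'N836W', 'Q557F', 'Y757Q'] ∩ ['F110V', 'H682S', 'P915H', 'Q557F', 'Y757Q', 'Y876C'] = ['H682S', 'Q557F', 'Y757Q']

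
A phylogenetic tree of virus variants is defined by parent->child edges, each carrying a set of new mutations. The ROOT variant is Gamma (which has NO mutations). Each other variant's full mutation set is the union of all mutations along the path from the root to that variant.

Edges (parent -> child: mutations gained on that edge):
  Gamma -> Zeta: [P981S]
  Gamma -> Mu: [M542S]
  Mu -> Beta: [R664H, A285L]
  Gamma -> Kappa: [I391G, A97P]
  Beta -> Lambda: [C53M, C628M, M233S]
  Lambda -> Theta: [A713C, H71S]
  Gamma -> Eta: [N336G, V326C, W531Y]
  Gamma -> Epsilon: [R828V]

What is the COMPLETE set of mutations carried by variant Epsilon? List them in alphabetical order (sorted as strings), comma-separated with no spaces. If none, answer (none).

Answer: R828V

Derivation:
At Gamma: gained [] -> total []
At Epsilon: gained ['R828V'] -> total ['R828V']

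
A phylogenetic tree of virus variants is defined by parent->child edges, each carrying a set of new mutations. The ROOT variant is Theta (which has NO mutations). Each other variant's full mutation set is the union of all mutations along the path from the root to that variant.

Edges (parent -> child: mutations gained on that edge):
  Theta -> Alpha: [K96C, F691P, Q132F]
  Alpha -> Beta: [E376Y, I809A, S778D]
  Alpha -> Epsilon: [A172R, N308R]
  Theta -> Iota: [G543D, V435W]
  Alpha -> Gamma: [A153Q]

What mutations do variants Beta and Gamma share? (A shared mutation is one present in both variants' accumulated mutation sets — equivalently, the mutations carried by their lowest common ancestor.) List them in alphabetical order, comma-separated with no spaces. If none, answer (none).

Answer: F691P,K96C,Q132F

Derivation:
Accumulating mutations along path to Beta:
  At Theta: gained [] -> total []
  At Alpha: gained ['K96C', 'F691P', 'Q132F'] -> total ['F691P', 'K96C', 'Q132F']
  At Beta: gained ['E376Y', 'I809A', 'S778D'] -> total ['E376Y', 'F691P', 'I809A', 'K96C', 'Q132F', 'S778D']
Mutations(Beta) = ['E376Y', 'F691P', 'I809A', 'K96C', 'Q132F', 'S778D']
Accumulating mutations along path to Gamma:
  At Theta: gained [] -> total []
  At Alpha: gained ['K96C', 'F691P', 'Q132F'] -> total ['F691P', 'K96C', 'Q132F']
  At Gamma: gained ['A153Q'] -> total ['A153Q', 'F691P', 'K96C', 'Q132F']
Mutations(Gamma) = ['A153Q', 'F691P', 'K96C', 'Q132F']
Intersection: ['E376Y', 'F691P', 'I809A', 'K96C', 'Q132F', 'S778D'] ∩ ['A153Q', 'F691P', 'K96C', 'Q132F'] = ['F691P', 'K96C', 'Q132F']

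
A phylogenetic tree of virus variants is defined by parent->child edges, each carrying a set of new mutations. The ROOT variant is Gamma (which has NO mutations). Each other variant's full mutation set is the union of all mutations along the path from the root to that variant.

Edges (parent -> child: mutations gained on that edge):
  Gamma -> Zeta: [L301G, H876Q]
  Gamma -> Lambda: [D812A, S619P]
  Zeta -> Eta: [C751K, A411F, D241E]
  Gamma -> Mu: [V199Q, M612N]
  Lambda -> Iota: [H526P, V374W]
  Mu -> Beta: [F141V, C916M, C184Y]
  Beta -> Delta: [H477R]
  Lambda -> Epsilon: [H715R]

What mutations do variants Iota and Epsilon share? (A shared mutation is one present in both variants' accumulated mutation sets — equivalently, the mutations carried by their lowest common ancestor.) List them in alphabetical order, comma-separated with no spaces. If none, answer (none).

Accumulating mutations along path to Iota:
  At Gamma: gained [] -> total []
  At Lambda: gained ['D812A', 'S619P'] -> total ['D812A', 'S619P']
  At Iota: gained ['H526P', 'V374W'] -> total ['D812A', 'H526P', 'S619P', 'V374W']
Mutations(Iota) = ['D812A', 'H526P', 'S619P', 'V374W']
Accumulating mutations along path to Epsilon:
  At Gamma: gained [] -> total []
  At Lambda: gained ['D812A', 'S619P'] -> total ['D812A', 'S619P']
  At Epsilon: gained ['H715R'] -> total ['D812A', 'H715R', 'S619P']
Mutations(Epsilon) = ['D812A', 'H715R', 'S619P']
Intersection: ['D812A', 'H526P', 'S619P', 'V374W'] ∩ ['D812A', 'H715R', 'S619P'] = ['D812A', 'S619P']

Answer: D812A,S619P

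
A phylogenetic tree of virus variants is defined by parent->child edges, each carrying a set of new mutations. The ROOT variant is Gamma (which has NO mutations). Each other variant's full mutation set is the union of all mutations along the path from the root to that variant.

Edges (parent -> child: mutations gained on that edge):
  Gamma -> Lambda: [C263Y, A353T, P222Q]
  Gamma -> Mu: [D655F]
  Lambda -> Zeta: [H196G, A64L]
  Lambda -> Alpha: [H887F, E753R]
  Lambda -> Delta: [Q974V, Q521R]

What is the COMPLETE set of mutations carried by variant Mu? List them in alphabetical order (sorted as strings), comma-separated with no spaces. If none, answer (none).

At Gamma: gained [] -> total []
At Mu: gained ['D655F'] -> total ['D655F']

Answer: D655F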